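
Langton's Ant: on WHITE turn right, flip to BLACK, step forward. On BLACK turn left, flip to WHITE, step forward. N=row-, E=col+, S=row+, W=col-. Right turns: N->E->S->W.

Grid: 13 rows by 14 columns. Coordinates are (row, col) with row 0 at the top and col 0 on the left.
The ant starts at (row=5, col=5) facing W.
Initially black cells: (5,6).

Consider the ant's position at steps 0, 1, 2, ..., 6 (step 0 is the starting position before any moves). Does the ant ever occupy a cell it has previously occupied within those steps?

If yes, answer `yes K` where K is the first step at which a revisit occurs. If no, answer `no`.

Step 1: on WHITE (5,5): turn R to N, flip to black, move to (4,5). |black|=2 — new cell
Step 2: on WHITE (4,5): turn R to E, flip to black, move to (4,6). |black|=3 — new cell
Step 3: on WHITE (4,6): turn R to S, flip to black, move to (5,6). |black|=4 — new cell
Step 4: on BLACK (5,6): turn L to E, flip to white, move to (5,7). |black|=3 — new cell
Step 5: on WHITE (5,7): turn R to S, flip to black, move to (6,7). |black|=4 — new cell
Step 6: on WHITE (6,7): turn R to W, flip to black, move to (6,6). |black|=5 — new cell
No revisit within 6 steps.

Answer: no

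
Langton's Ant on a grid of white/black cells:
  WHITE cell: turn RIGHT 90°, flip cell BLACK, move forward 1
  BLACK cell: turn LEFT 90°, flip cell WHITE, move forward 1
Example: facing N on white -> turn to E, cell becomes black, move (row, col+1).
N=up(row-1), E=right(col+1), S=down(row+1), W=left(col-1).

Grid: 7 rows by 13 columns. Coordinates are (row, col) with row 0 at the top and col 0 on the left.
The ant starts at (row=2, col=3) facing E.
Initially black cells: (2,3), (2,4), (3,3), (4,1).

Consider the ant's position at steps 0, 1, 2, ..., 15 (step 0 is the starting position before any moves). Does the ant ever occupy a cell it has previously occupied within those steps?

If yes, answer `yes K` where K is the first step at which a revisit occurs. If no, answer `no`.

Answer: yes 7

Derivation:
Step 1: on BLACK (2,3): turn L to N, flip to white, move to (1,3). |black|=3 — new cell
Step 2: on WHITE (1,3): turn R to E, flip to black, move to (1,4). |black|=4 — new cell
Step 3: on WHITE (1,4): turn R to S, flip to black, move to (2,4). |black|=5 — new cell
Step 4: on BLACK (2,4): turn L to E, flip to white, move to (2,5). |black|=4 — new cell
Step 5: on WHITE (2,5): turn R to S, flip to black, move to (3,5). |black|=5 — new cell
Step 6: on WHITE (3,5): turn R to W, flip to black, move to (3,4). |black|=6 — new cell
Step 7: on WHITE (3,4): turn R to N, flip to black, move to (2,4). |black|=7 — REVISIT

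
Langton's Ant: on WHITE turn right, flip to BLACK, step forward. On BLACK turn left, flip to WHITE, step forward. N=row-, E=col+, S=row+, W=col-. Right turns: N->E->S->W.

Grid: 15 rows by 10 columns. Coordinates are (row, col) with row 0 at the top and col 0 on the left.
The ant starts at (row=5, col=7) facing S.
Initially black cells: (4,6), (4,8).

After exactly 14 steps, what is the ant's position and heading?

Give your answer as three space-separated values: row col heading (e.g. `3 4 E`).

Answer: 4 6 N

Derivation:
Step 1: on WHITE (5,7): turn R to W, flip to black, move to (5,6). |black|=3
Step 2: on WHITE (5,6): turn R to N, flip to black, move to (4,6). |black|=4
Step 3: on BLACK (4,6): turn L to W, flip to white, move to (4,5). |black|=3
Step 4: on WHITE (4,5): turn R to N, flip to black, move to (3,5). |black|=4
Step 5: on WHITE (3,5): turn R to E, flip to black, move to (3,6). |black|=5
Step 6: on WHITE (3,6): turn R to S, flip to black, move to (4,6). |black|=6
Step 7: on WHITE (4,6): turn R to W, flip to black, move to (4,5). |black|=7
Step 8: on BLACK (4,5): turn L to S, flip to white, move to (5,5). |black|=6
Step 9: on WHITE (5,5): turn R to W, flip to black, move to (5,4). |black|=7
Step 10: on WHITE (5,4): turn R to N, flip to black, move to (4,4). |black|=8
Step 11: on WHITE (4,4): turn R to E, flip to black, move to (4,5). |black|=9
Step 12: on WHITE (4,5): turn R to S, flip to black, move to (5,5). |black|=10
Step 13: on BLACK (5,5): turn L to E, flip to white, move to (5,6). |black|=9
Step 14: on BLACK (5,6): turn L to N, flip to white, move to (4,6). |black|=8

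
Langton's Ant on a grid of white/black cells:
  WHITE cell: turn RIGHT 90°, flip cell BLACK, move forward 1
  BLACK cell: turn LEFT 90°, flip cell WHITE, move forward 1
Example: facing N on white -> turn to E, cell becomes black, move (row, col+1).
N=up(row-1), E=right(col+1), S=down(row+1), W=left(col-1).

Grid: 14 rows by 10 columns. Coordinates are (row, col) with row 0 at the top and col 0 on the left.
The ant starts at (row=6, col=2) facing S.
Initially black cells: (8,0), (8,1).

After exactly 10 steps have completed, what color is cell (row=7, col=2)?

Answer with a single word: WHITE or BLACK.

Step 1: on WHITE (6,2): turn R to W, flip to black, move to (6,1). |black|=3
Step 2: on WHITE (6,1): turn R to N, flip to black, move to (5,1). |black|=4
Step 3: on WHITE (5,1): turn R to E, flip to black, move to (5,2). |black|=5
Step 4: on WHITE (5,2): turn R to S, flip to black, move to (6,2). |black|=6
Step 5: on BLACK (6,2): turn L to E, flip to white, move to (6,3). |black|=5
Step 6: on WHITE (6,3): turn R to S, flip to black, move to (7,3). |black|=6
Step 7: on WHITE (7,3): turn R to W, flip to black, move to (7,2). |black|=7
Step 8: on WHITE (7,2): turn R to N, flip to black, move to (6,2). |black|=8
Step 9: on WHITE (6,2): turn R to E, flip to black, move to (6,3). |black|=9
Step 10: on BLACK (6,3): turn L to N, flip to white, move to (5,3). |black|=8

Answer: BLACK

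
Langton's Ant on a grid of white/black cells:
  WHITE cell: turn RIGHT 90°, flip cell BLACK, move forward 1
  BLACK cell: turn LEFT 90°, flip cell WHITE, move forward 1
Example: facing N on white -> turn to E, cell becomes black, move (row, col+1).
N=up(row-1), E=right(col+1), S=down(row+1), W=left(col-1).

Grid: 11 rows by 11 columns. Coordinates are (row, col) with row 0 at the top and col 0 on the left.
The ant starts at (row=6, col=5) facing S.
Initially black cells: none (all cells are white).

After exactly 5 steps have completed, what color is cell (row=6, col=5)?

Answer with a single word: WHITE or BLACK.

Answer: WHITE

Derivation:
Step 1: on WHITE (6,5): turn R to W, flip to black, move to (6,4). |black|=1
Step 2: on WHITE (6,4): turn R to N, flip to black, move to (5,4). |black|=2
Step 3: on WHITE (5,4): turn R to E, flip to black, move to (5,5). |black|=3
Step 4: on WHITE (5,5): turn R to S, flip to black, move to (6,5). |black|=4
Step 5: on BLACK (6,5): turn L to E, flip to white, move to (6,6). |black|=3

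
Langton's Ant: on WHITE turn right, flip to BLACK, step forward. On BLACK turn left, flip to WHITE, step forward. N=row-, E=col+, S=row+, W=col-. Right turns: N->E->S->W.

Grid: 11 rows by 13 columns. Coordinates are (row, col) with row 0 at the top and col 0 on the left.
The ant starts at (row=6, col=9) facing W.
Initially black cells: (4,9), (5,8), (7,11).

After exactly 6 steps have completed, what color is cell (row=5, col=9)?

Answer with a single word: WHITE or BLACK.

Step 1: on WHITE (6,9): turn R to N, flip to black, move to (5,9). |black|=4
Step 2: on WHITE (5,9): turn R to E, flip to black, move to (5,10). |black|=5
Step 3: on WHITE (5,10): turn R to S, flip to black, move to (6,10). |black|=6
Step 4: on WHITE (6,10): turn R to W, flip to black, move to (6,9). |black|=7
Step 5: on BLACK (6,9): turn L to S, flip to white, move to (7,9). |black|=6
Step 6: on WHITE (7,9): turn R to W, flip to black, move to (7,8). |black|=7

Answer: BLACK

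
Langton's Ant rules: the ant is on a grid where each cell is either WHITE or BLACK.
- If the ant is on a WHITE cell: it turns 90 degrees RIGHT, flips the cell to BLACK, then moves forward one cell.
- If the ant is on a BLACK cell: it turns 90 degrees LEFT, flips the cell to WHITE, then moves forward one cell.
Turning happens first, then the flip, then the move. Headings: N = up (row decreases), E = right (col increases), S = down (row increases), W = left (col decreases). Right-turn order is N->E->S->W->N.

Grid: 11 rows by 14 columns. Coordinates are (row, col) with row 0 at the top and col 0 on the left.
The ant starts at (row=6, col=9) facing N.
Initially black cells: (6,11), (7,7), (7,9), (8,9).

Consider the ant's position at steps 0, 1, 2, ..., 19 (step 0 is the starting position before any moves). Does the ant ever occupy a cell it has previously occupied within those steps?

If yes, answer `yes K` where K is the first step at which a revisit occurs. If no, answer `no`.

Step 1: on WHITE (6,9): turn R to E, flip to black, move to (6,10). |black|=5 — new cell
Step 2: on WHITE (6,10): turn R to S, flip to black, move to (7,10). |black|=6 — new cell
Step 3: on WHITE (7,10): turn R to W, flip to black, move to (7,9). |black|=7 — new cell
Step 4: on BLACK (7,9): turn L to S, flip to white, move to (8,9). |black|=6 — new cell
Step 5: on BLACK (8,9): turn L to E, flip to white, move to (8,10). |black|=5 — new cell
Step 6: on WHITE (8,10): turn R to S, flip to black, move to (9,10). |black|=6 — new cell
Step 7: on WHITE (9,10): turn R to W, flip to black, move to (9,9). |black|=7 — new cell
Step 8: on WHITE (9,9): turn R to N, flip to black, move to (8,9). |black|=8 — REVISIT

Answer: yes 8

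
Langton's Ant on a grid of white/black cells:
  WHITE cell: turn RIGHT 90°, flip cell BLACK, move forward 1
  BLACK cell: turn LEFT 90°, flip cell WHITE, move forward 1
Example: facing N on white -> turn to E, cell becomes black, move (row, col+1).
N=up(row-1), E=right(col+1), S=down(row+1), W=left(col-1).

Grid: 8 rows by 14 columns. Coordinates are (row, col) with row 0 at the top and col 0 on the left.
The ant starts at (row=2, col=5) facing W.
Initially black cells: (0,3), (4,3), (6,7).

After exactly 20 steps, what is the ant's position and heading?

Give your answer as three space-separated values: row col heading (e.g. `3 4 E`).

Answer: 4 7 E

Derivation:
Step 1: on WHITE (2,5): turn R to N, flip to black, move to (1,5). |black|=4
Step 2: on WHITE (1,5): turn R to E, flip to black, move to (1,6). |black|=5
Step 3: on WHITE (1,6): turn R to S, flip to black, move to (2,6). |black|=6
Step 4: on WHITE (2,6): turn R to W, flip to black, move to (2,5). |black|=7
Step 5: on BLACK (2,5): turn L to S, flip to white, move to (3,5). |black|=6
Step 6: on WHITE (3,5): turn R to W, flip to black, move to (3,4). |black|=7
Step 7: on WHITE (3,4): turn R to N, flip to black, move to (2,4). |black|=8
Step 8: on WHITE (2,4): turn R to E, flip to black, move to (2,5). |black|=9
Step 9: on WHITE (2,5): turn R to S, flip to black, move to (3,5). |black|=10
Step 10: on BLACK (3,5): turn L to E, flip to white, move to (3,6). |black|=9
Step 11: on WHITE (3,6): turn R to S, flip to black, move to (4,6). |black|=10
Step 12: on WHITE (4,6): turn R to W, flip to black, move to (4,5). |black|=11
Step 13: on WHITE (4,5): turn R to N, flip to black, move to (3,5). |black|=12
Step 14: on WHITE (3,5): turn R to E, flip to black, move to (3,6). |black|=13
Step 15: on BLACK (3,6): turn L to N, flip to white, move to (2,6). |black|=12
Step 16: on BLACK (2,6): turn L to W, flip to white, move to (2,5). |black|=11
Step 17: on BLACK (2,5): turn L to S, flip to white, move to (3,5). |black|=10
Step 18: on BLACK (3,5): turn L to E, flip to white, move to (3,6). |black|=9
Step 19: on WHITE (3,6): turn R to S, flip to black, move to (4,6). |black|=10
Step 20: on BLACK (4,6): turn L to E, flip to white, move to (4,7). |black|=9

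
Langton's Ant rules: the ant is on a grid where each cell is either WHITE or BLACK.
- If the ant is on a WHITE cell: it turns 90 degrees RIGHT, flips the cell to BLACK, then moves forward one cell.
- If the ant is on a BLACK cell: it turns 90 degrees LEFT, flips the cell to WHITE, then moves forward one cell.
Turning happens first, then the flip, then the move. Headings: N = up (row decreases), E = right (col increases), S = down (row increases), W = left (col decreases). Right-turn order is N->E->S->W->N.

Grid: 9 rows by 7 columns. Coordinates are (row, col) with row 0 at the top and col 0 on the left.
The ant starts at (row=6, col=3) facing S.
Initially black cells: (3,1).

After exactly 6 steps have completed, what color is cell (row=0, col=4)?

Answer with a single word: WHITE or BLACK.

Answer: WHITE

Derivation:
Step 1: on WHITE (6,3): turn R to W, flip to black, move to (6,2). |black|=2
Step 2: on WHITE (6,2): turn R to N, flip to black, move to (5,2). |black|=3
Step 3: on WHITE (5,2): turn R to E, flip to black, move to (5,3). |black|=4
Step 4: on WHITE (5,3): turn R to S, flip to black, move to (6,3). |black|=5
Step 5: on BLACK (6,3): turn L to E, flip to white, move to (6,4). |black|=4
Step 6: on WHITE (6,4): turn R to S, flip to black, move to (7,4). |black|=5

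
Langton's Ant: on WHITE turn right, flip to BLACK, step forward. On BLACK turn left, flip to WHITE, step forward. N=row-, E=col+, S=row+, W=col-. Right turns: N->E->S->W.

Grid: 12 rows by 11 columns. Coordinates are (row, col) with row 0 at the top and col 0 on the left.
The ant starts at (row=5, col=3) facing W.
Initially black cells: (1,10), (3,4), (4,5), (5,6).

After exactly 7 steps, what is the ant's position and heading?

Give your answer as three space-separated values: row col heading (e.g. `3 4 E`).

Answer: 5 2 N

Derivation:
Step 1: on WHITE (5,3): turn R to N, flip to black, move to (4,3). |black|=5
Step 2: on WHITE (4,3): turn R to E, flip to black, move to (4,4). |black|=6
Step 3: on WHITE (4,4): turn R to S, flip to black, move to (5,4). |black|=7
Step 4: on WHITE (5,4): turn R to W, flip to black, move to (5,3). |black|=8
Step 5: on BLACK (5,3): turn L to S, flip to white, move to (6,3). |black|=7
Step 6: on WHITE (6,3): turn R to W, flip to black, move to (6,2). |black|=8
Step 7: on WHITE (6,2): turn R to N, flip to black, move to (5,2). |black|=9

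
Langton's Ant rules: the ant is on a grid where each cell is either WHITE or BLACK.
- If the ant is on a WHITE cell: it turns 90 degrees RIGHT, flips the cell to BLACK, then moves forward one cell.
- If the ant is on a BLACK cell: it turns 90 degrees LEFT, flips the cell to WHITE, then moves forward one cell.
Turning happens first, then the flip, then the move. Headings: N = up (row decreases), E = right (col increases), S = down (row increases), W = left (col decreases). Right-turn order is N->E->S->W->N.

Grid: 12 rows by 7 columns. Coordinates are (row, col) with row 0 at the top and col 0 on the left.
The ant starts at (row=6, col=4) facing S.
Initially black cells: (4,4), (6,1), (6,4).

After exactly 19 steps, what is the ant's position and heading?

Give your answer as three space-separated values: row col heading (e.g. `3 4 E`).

Answer: 5 2 W

Derivation:
Step 1: on BLACK (6,4): turn L to E, flip to white, move to (6,5). |black|=2
Step 2: on WHITE (6,5): turn R to S, flip to black, move to (7,5). |black|=3
Step 3: on WHITE (7,5): turn R to W, flip to black, move to (7,4). |black|=4
Step 4: on WHITE (7,4): turn R to N, flip to black, move to (6,4). |black|=5
Step 5: on WHITE (6,4): turn R to E, flip to black, move to (6,5). |black|=6
Step 6: on BLACK (6,5): turn L to N, flip to white, move to (5,5). |black|=5
Step 7: on WHITE (5,5): turn R to E, flip to black, move to (5,6). |black|=6
Step 8: on WHITE (5,6): turn R to S, flip to black, move to (6,6). |black|=7
Step 9: on WHITE (6,6): turn R to W, flip to black, move to (6,5). |black|=8
Step 10: on WHITE (6,5): turn R to N, flip to black, move to (5,5). |black|=9
Step 11: on BLACK (5,5): turn L to W, flip to white, move to (5,4). |black|=8
Step 12: on WHITE (5,4): turn R to N, flip to black, move to (4,4). |black|=9
Step 13: on BLACK (4,4): turn L to W, flip to white, move to (4,3). |black|=8
Step 14: on WHITE (4,3): turn R to N, flip to black, move to (3,3). |black|=9
Step 15: on WHITE (3,3): turn R to E, flip to black, move to (3,4). |black|=10
Step 16: on WHITE (3,4): turn R to S, flip to black, move to (4,4). |black|=11
Step 17: on WHITE (4,4): turn R to W, flip to black, move to (4,3). |black|=12
Step 18: on BLACK (4,3): turn L to S, flip to white, move to (5,3). |black|=11
Step 19: on WHITE (5,3): turn R to W, flip to black, move to (5,2). |black|=12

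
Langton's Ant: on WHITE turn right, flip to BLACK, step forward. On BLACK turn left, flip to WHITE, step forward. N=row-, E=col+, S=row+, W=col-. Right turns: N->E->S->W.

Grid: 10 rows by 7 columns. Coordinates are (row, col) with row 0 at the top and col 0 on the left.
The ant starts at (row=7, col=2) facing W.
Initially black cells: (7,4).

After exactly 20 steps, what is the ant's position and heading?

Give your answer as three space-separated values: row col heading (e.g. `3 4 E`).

Answer: 9 4 E

Derivation:
Step 1: on WHITE (7,2): turn R to N, flip to black, move to (6,2). |black|=2
Step 2: on WHITE (6,2): turn R to E, flip to black, move to (6,3). |black|=3
Step 3: on WHITE (6,3): turn R to S, flip to black, move to (7,3). |black|=4
Step 4: on WHITE (7,3): turn R to W, flip to black, move to (7,2). |black|=5
Step 5: on BLACK (7,2): turn L to S, flip to white, move to (8,2). |black|=4
Step 6: on WHITE (8,2): turn R to W, flip to black, move to (8,1). |black|=5
Step 7: on WHITE (8,1): turn R to N, flip to black, move to (7,1). |black|=6
Step 8: on WHITE (7,1): turn R to E, flip to black, move to (7,2). |black|=7
Step 9: on WHITE (7,2): turn R to S, flip to black, move to (8,2). |black|=8
Step 10: on BLACK (8,2): turn L to E, flip to white, move to (8,3). |black|=7
Step 11: on WHITE (8,3): turn R to S, flip to black, move to (9,3). |black|=8
Step 12: on WHITE (9,3): turn R to W, flip to black, move to (9,2). |black|=9
Step 13: on WHITE (9,2): turn R to N, flip to black, move to (8,2). |black|=10
Step 14: on WHITE (8,2): turn R to E, flip to black, move to (8,3). |black|=11
Step 15: on BLACK (8,3): turn L to N, flip to white, move to (7,3). |black|=10
Step 16: on BLACK (7,3): turn L to W, flip to white, move to (7,2). |black|=9
Step 17: on BLACK (7,2): turn L to S, flip to white, move to (8,2). |black|=8
Step 18: on BLACK (8,2): turn L to E, flip to white, move to (8,3). |black|=7
Step 19: on WHITE (8,3): turn R to S, flip to black, move to (9,3). |black|=8
Step 20: on BLACK (9,3): turn L to E, flip to white, move to (9,4). |black|=7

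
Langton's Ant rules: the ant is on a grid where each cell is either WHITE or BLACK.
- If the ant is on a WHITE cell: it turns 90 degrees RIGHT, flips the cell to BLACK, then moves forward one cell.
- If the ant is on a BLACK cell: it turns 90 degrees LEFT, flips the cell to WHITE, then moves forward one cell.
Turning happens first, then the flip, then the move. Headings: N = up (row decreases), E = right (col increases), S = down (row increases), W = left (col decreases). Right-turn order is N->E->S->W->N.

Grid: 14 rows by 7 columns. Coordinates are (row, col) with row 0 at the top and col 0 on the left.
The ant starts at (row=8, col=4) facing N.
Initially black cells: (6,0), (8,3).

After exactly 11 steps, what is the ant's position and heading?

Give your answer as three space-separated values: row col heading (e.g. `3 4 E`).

Step 1: on WHITE (8,4): turn R to E, flip to black, move to (8,5). |black|=3
Step 2: on WHITE (8,5): turn R to S, flip to black, move to (9,5). |black|=4
Step 3: on WHITE (9,5): turn R to W, flip to black, move to (9,4). |black|=5
Step 4: on WHITE (9,4): turn R to N, flip to black, move to (8,4). |black|=6
Step 5: on BLACK (8,4): turn L to W, flip to white, move to (8,3). |black|=5
Step 6: on BLACK (8,3): turn L to S, flip to white, move to (9,3). |black|=4
Step 7: on WHITE (9,3): turn R to W, flip to black, move to (9,2). |black|=5
Step 8: on WHITE (9,2): turn R to N, flip to black, move to (8,2). |black|=6
Step 9: on WHITE (8,2): turn R to E, flip to black, move to (8,3). |black|=7
Step 10: on WHITE (8,3): turn R to S, flip to black, move to (9,3). |black|=8
Step 11: on BLACK (9,3): turn L to E, flip to white, move to (9,4). |black|=7

Answer: 9 4 E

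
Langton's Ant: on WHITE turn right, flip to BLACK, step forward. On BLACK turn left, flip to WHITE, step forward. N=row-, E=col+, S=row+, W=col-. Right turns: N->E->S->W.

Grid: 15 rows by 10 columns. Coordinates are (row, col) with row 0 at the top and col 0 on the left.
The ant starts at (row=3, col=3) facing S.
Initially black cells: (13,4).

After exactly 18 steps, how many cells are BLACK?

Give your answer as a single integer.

Step 1: on WHITE (3,3): turn R to W, flip to black, move to (3,2). |black|=2
Step 2: on WHITE (3,2): turn R to N, flip to black, move to (2,2). |black|=3
Step 3: on WHITE (2,2): turn R to E, flip to black, move to (2,3). |black|=4
Step 4: on WHITE (2,3): turn R to S, flip to black, move to (3,3). |black|=5
Step 5: on BLACK (3,3): turn L to E, flip to white, move to (3,4). |black|=4
Step 6: on WHITE (3,4): turn R to S, flip to black, move to (4,4). |black|=5
Step 7: on WHITE (4,4): turn R to W, flip to black, move to (4,3). |black|=6
Step 8: on WHITE (4,3): turn R to N, flip to black, move to (3,3). |black|=7
Step 9: on WHITE (3,3): turn R to E, flip to black, move to (3,4). |black|=8
Step 10: on BLACK (3,4): turn L to N, flip to white, move to (2,4). |black|=7
Step 11: on WHITE (2,4): turn R to E, flip to black, move to (2,5). |black|=8
Step 12: on WHITE (2,5): turn R to S, flip to black, move to (3,5). |black|=9
Step 13: on WHITE (3,5): turn R to W, flip to black, move to (3,4). |black|=10
Step 14: on WHITE (3,4): turn R to N, flip to black, move to (2,4). |black|=11
Step 15: on BLACK (2,4): turn L to W, flip to white, move to (2,3). |black|=10
Step 16: on BLACK (2,3): turn L to S, flip to white, move to (3,3). |black|=9
Step 17: on BLACK (3,3): turn L to E, flip to white, move to (3,4). |black|=8
Step 18: on BLACK (3,4): turn L to N, flip to white, move to (2,4). |black|=7

Answer: 7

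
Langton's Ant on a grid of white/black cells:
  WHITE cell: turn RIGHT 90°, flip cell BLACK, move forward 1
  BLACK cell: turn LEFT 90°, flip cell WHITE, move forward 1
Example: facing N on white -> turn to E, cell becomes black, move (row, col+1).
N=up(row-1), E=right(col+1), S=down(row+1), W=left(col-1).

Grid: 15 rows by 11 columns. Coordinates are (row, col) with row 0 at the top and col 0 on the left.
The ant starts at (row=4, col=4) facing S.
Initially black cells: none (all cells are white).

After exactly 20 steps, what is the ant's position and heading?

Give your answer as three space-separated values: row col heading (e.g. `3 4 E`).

Answer: 2 6 N

Derivation:
Step 1: on WHITE (4,4): turn R to W, flip to black, move to (4,3). |black|=1
Step 2: on WHITE (4,3): turn R to N, flip to black, move to (3,3). |black|=2
Step 3: on WHITE (3,3): turn R to E, flip to black, move to (3,4). |black|=3
Step 4: on WHITE (3,4): turn R to S, flip to black, move to (4,4). |black|=4
Step 5: on BLACK (4,4): turn L to E, flip to white, move to (4,5). |black|=3
Step 6: on WHITE (4,5): turn R to S, flip to black, move to (5,5). |black|=4
Step 7: on WHITE (5,5): turn R to W, flip to black, move to (5,4). |black|=5
Step 8: on WHITE (5,4): turn R to N, flip to black, move to (4,4). |black|=6
Step 9: on WHITE (4,4): turn R to E, flip to black, move to (4,5). |black|=7
Step 10: on BLACK (4,5): turn L to N, flip to white, move to (3,5). |black|=6
Step 11: on WHITE (3,5): turn R to E, flip to black, move to (3,6). |black|=7
Step 12: on WHITE (3,6): turn R to S, flip to black, move to (4,6). |black|=8
Step 13: on WHITE (4,6): turn R to W, flip to black, move to (4,5). |black|=9
Step 14: on WHITE (4,5): turn R to N, flip to black, move to (3,5). |black|=10
Step 15: on BLACK (3,5): turn L to W, flip to white, move to (3,4). |black|=9
Step 16: on BLACK (3,4): turn L to S, flip to white, move to (4,4). |black|=8
Step 17: on BLACK (4,4): turn L to E, flip to white, move to (4,5). |black|=7
Step 18: on BLACK (4,5): turn L to N, flip to white, move to (3,5). |black|=6
Step 19: on WHITE (3,5): turn R to E, flip to black, move to (3,6). |black|=7
Step 20: on BLACK (3,6): turn L to N, flip to white, move to (2,6). |black|=6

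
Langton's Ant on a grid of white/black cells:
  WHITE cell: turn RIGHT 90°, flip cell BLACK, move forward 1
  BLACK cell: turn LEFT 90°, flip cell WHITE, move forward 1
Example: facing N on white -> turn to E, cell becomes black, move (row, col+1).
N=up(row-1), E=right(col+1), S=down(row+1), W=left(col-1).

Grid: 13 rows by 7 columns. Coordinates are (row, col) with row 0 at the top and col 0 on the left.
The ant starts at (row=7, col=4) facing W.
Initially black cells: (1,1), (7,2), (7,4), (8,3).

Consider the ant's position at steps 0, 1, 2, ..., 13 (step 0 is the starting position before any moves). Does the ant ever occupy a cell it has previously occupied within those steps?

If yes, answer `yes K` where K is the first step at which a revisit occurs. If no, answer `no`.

Answer: yes 6

Derivation:
Step 1: on BLACK (7,4): turn L to S, flip to white, move to (8,4). |black|=3 — new cell
Step 2: on WHITE (8,4): turn R to W, flip to black, move to (8,3). |black|=4 — new cell
Step 3: on BLACK (8,3): turn L to S, flip to white, move to (9,3). |black|=3 — new cell
Step 4: on WHITE (9,3): turn R to W, flip to black, move to (9,2). |black|=4 — new cell
Step 5: on WHITE (9,2): turn R to N, flip to black, move to (8,2). |black|=5 — new cell
Step 6: on WHITE (8,2): turn R to E, flip to black, move to (8,3). |black|=6 — REVISIT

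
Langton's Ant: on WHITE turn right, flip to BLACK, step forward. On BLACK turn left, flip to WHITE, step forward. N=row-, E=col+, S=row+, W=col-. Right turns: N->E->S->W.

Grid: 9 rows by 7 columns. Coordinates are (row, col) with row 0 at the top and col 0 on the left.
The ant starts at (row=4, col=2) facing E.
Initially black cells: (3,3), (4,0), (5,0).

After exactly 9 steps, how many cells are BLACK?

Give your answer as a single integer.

Step 1: on WHITE (4,2): turn R to S, flip to black, move to (5,2). |black|=4
Step 2: on WHITE (5,2): turn R to W, flip to black, move to (5,1). |black|=5
Step 3: on WHITE (5,1): turn R to N, flip to black, move to (4,1). |black|=6
Step 4: on WHITE (4,1): turn R to E, flip to black, move to (4,2). |black|=7
Step 5: on BLACK (4,2): turn L to N, flip to white, move to (3,2). |black|=6
Step 6: on WHITE (3,2): turn R to E, flip to black, move to (3,3). |black|=7
Step 7: on BLACK (3,3): turn L to N, flip to white, move to (2,3). |black|=6
Step 8: on WHITE (2,3): turn R to E, flip to black, move to (2,4). |black|=7
Step 9: on WHITE (2,4): turn R to S, flip to black, move to (3,4). |black|=8

Answer: 8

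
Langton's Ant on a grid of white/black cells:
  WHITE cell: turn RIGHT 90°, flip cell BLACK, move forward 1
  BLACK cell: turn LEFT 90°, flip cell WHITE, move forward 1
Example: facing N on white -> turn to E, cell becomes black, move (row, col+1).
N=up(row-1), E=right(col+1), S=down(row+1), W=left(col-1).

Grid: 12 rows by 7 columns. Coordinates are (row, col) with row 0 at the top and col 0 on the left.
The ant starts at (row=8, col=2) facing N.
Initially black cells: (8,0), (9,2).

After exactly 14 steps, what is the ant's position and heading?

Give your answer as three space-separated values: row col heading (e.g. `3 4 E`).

Step 1: on WHITE (8,2): turn R to E, flip to black, move to (8,3). |black|=3
Step 2: on WHITE (8,3): turn R to S, flip to black, move to (9,3). |black|=4
Step 3: on WHITE (9,3): turn R to W, flip to black, move to (9,2). |black|=5
Step 4: on BLACK (9,2): turn L to S, flip to white, move to (10,2). |black|=4
Step 5: on WHITE (10,2): turn R to W, flip to black, move to (10,1). |black|=5
Step 6: on WHITE (10,1): turn R to N, flip to black, move to (9,1). |black|=6
Step 7: on WHITE (9,1): turn R to E, flip to black, move to (9,2). |black|=7
Step 8: on WHITE (9,2): turn R to S, flip to black, move to (10,2). |black|=8
Step 9: on BLACK (10,2): turn L to E, flip to white, move to (10,3). |black|=7
Step 10: on WHITE (10,3): turn R to S, flip to black, move to (11,3). |black|=8
Step 11: on WHITE (11,3): turn R to W, flip to black, move to (11,2). |black|=9
Step 12: on WHITE (11,2): turn R to N, flip to black, move to (10,2). |black|=10
Step 13: on WHITE (10,2): turn R to E, flip to black, move to (10,3). |black|=11
Step 14: on BLACK (10,3): turn L to N, flip to white, move to (9,3). |black|=10

Answer: 9 3 N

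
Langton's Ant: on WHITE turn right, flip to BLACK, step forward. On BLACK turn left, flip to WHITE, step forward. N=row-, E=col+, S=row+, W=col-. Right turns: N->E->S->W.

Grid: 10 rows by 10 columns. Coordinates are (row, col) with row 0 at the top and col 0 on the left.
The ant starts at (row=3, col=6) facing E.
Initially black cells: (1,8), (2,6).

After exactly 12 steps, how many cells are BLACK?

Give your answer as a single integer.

Step 1: on WHITE (3,6): turn R to S, flip to black, move to (4,6). |black|=3
Step 2: on WHITE (4,6): turn R to W, flip to black, move to (4,5). |black|=4
Step 3: on WHITE (4,5): turn R to N, flip to black, move to (3,5). |black|=5
Step 4: on WHITE (3,5): turn R to E, flip to black, move to (3,6). |black|=6
Step 5: on BLACK (3,6): turn L to N, flip to white, move to (2,6). |black|=5
Step 6: on BLACK (2,6): turn L to W, flip to white, move to (2,5). |black|=4
Step 7: on WHITE (2,5): turn R to N, flip to black, move to (1,5). |black|=5
Step 8: on WHITE (1,5): turn R to E, flip to black, move to (1,6). |black|=6
Step 9: on WHITE (1,6): turn R to S, flip to black, move to (2,6). |black|=7
Step 10: on WHITE (2,6): turn R to W, flip to black, move to (2,5). |black|=8
Step 11: on BLACK (2,5): turn L to S, flip to white, move to (3,5). |black|=7
Step 12: on BLACK (3,5): turn L to E, flip to white, move to (3,6). |black|=6

Answer: 6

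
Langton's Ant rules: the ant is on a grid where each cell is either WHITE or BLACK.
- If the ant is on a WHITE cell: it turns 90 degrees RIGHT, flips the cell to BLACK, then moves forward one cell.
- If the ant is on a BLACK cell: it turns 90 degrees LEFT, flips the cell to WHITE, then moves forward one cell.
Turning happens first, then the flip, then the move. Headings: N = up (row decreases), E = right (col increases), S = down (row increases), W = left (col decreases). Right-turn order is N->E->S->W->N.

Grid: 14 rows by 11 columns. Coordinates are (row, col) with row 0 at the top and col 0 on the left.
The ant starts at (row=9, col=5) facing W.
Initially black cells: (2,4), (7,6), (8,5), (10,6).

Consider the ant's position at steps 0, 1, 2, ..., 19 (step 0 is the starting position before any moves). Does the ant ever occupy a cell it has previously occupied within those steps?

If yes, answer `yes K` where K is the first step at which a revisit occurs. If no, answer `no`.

Answer: yes 5

Derivation:
Step 1: on WHITE (9,5): turn R to N, flip to black, move to (8,5). |black|=5 — new cell
Step 2: on BLACK (8,5): turn L to W, flip to white, move to (8,4). |black|=4 — new cell
Step 3: on WHITE (8,4): turn R to N, flip to black, move to (7,4). |black|=5 — new cell
Step 4: on WHITE (7,4): turn R to E, flip to black, move to (7,5). |black|=6 — new cell
Step 5: on WHITE (7,5): turn R to S, flip to black, move to (8,5). |black|=7 — REVISIT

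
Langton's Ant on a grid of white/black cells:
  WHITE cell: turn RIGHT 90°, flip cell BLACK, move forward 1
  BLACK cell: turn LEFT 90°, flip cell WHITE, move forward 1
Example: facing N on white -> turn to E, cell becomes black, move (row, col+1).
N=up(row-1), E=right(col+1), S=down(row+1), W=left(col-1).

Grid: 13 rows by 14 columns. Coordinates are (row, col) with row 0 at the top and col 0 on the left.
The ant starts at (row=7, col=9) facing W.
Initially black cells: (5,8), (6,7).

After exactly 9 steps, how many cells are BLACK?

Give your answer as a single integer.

Step 1: on WHITE (7,9): turn R to N, flip to black, move to (6,9). |black|=3
Step 2: on WHITE (6,9): turn R to E, flip to black, move to (6,10). |black|=4
Step 3: on WHITE (6,10): turn R to S, flip to black, move to (7,10). |black|=5
Step 4: on WHITE (7,10): turn R to W, flip to black, move to (7,9). |black|=6
Step 5: on BLACK (7,9): turn L to S, flip to white, move to (8,9). |black|=5
Step 6: on WHITE (8,9): turn R to W, flip to black, move to (8,8). |black|=6
Step 7: on WHITE (8,8): turn R to N, flip to black, move to (7,8). |black|=7
Step 8: on WHITE (7,8): turn R to E, flip to black, move to (7,9). |black|=8
Step 9: on WHITE (7,9): turn R to S, flip to black, move to (8,9). |black|=9

Answer: 9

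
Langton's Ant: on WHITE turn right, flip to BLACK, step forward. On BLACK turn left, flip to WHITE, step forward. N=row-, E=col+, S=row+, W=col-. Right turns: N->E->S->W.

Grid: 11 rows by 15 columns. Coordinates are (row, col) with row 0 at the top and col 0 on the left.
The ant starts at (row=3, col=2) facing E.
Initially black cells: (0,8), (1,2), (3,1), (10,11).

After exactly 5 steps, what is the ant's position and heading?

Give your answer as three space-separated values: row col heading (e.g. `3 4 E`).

Answer: 2 0 N

Derivation:
Step 1: on WHITE (3,2): turn R to S, flip to black, move to (4,2). |black|=5
Step 2: on WHITE (4,2): turn R to W, flip to black, move to (4,1). |black|=6
Step 3: on WHITE (4,1): turn R to N, flip to black, move to (3,1). |black|=7
Step 4: on BLACK (3,1): turn L to W, flip to white, move to (3,0). |black|=6
Step 5: on WHITE (3,0): turn R to N, flip to black, move to (2,0). |black|=7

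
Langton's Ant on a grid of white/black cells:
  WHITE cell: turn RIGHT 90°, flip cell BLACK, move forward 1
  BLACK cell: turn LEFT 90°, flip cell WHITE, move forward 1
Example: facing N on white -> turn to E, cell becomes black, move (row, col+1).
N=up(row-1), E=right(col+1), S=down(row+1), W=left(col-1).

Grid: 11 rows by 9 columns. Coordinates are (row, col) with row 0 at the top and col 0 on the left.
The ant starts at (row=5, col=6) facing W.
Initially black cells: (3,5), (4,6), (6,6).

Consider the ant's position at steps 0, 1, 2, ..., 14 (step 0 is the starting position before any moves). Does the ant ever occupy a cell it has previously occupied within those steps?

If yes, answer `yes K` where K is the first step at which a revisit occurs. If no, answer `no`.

Answer: yes 7

Derivation:
Step 1: on WHITE (5,6): turn R to N, flip to black, move to (4,6). |black|=4 — new cell
Step 2: on BLACK (4,6): turn L to W, flip to white, move to (4,5). |black|=3 — new cell
Step 3: on WHITE (4,5): turn R to N, flip to black, move to (3,5). |black|=4 — new cell
Step 4: on BLACK (3,5): turn L to W, flip to white, move to (3,4). |black|=3 — new cell
Step 5: on WHITE (3,4): turn R to N, flip to black, move to (2,4). |black|=4 — new cell
Step 6: on WHITE (2,4): turn R to E, flip to black, move to (2,5). |black|=5 — new cell
Step 7: on WHITE (2,5): turn R to S, flip to black, move to (3,5). |black|=6 — REVISIT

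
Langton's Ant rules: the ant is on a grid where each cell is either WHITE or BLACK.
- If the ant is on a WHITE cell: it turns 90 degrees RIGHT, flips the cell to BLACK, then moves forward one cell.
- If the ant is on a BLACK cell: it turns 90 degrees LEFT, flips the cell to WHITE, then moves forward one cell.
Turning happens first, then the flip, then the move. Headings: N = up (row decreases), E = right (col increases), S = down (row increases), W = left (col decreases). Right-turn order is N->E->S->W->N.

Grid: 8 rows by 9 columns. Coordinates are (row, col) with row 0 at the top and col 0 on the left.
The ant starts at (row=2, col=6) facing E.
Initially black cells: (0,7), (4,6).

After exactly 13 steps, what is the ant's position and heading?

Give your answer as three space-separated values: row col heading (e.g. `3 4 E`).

Step 1: on WHITE (2,6): turn R to S, flip to black, move to (3,6). |black|=3
Step 2: on WHITE (3,6): turn R to W, flip to black, move to (3,5). |black|=4
Step 3: on WHITE (3,5): turn R to N, flip to black, move to (2,5). |black|=5
Step 4: on WHITE (2,5): turn R to E, flip to black, move to (2,6). |black|=6
Step 5: on BLACK (2,6): turn L to N, flip to white, move to (1,6). |black|=5
Step 6: on WHITE (1,6): turn R to E, flip to black, move to (1,7). |black|=6
Step 7: on WHITE (1,7): turn R to S, flip to black, move to (2,7). |black|=7
Step 8: on WHITE (2,7): turn R to W, flip to black, move to (2,6). |black|=8
Step 9: on WHITE (2,6): turn R to N, flip to black, move to (1,6). |black|=9
Step 10: on BLACK (1,6): turn L to W, flip to white, move to (1,5). |black|=8
Step 11: on WHITE (1,5): turn R to N, flip to black, move to (0,5). |black|=9
Step 12: on WHITE (0,5): turn R to E, flip to black, move to (0,6). |black|=10
Step 13: on WHITE (0,6): turn R to S, flip to black, move to (1,6). |black|=11

Answer: 1 6 S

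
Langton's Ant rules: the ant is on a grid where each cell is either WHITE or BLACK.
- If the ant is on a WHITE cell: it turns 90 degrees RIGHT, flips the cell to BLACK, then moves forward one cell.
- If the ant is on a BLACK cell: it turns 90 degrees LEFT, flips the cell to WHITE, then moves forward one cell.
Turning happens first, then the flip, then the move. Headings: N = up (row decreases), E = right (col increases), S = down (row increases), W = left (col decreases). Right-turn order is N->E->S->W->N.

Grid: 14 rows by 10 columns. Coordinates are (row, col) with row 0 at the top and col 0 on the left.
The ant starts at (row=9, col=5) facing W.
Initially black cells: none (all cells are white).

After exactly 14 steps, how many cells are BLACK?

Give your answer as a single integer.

Step 1: on WHITE (9,5): turn R to N, flip to black, move to (8,5). |black|=1
Step 2: on WHITE (8,5): turn R to E, flip to black, move to (8,6). |black|=2
Step 3: on WHITE (8,6): turn R to S, flip to black, move to (9,6). |black|=3
Step 4: on WHITE (9,6): turn R to W, flip to black, move to (9,5). |black|=4
Step 5: on BLACK (9,5): turn L to S, flip to white, move to (10,5). |black|=3
Step 6: on WHITE (10,5): turn R to W, flip to black, move to (10,4). |black|=4
Step 7: on WHITE (10,4): turn R to N, flip to black, move to (9,4). |black|=5
Step 8: on WHITE (9,4): turn R to E, flip to black, move to (9,5). |black|=6
Step 9: on WHITE (9,5): turn R to S, flip to black, move to (10,5). |black|=7
Step 10: on BLACK (10,5): turn L to E, flip to white, move to (10,6). |black|=6
Step 11: on WHITE (10,6): turn R to S, flip to black, move to (11,6). |black|=7
Step 12: on WHITE (11,6): turn R to W, flip to black, move to (11,5). |black|=8
Step 13: on WHITE (11,5): turn R to N, flip to black, move to (10,5). |black|=9
Step 14: on WHITE (10,5): turn R to E, flip to black, move to (10,6). |black|=10

Answer: 10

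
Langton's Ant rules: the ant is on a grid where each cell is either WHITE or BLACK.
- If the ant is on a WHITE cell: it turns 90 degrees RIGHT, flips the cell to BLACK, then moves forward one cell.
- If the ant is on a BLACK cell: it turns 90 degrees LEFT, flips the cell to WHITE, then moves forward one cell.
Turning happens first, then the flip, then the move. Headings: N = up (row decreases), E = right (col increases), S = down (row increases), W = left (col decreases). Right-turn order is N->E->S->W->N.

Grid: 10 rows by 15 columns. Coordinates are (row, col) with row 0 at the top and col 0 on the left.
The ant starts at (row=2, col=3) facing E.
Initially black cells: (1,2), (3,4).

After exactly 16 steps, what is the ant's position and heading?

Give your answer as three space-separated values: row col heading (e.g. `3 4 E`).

Answer: 0 5 E

Derivation:
Step 1: on WHITE (2,3): turn R to S, flip to black, move to (3,3). |black|=3
Step 2: on WHITE (3,3): turn R to W, flip to black, move to (3,2). |black|=4
Step 3: on WHITE (3,2): turn R to N, flip to black, move to (2,2). |black|=5
Step 4: on WHITE (2,2): turn R to E, flip to black, move to (2,3). |black|=6
Step 5: on BLACK (2,3): turn L to N, flip to white, move to (1,3). |black|=5
Step 6: on WHITE (1,3): turn R to E, flip to black, move to (1,4). |black|=6
Step 7: on WHITE (1,4): turn R to S, flip to black, move to (2,4). |black|=7
Step 8: on WHITE (2,4): turn R to W, flip to black, move to (2,3). |black|=8
Step 9: on WHITE (2,3): turn R to N, flip to black, move to (1,3). |black|=9
Step 10: on BLACK (1,3): turn L to W, flip to white, move to (1,2). |black|=8
Step 11: on BLACK (1,2): turn L to S, flip to white, move to (2,2). |black|=7
Step 12: on BLACK (2,2): turn L to E, flip to white, move to (2,3). |black|=6
Step 13: on BLACK (2,3): turn L to N, flip to white, move to (1,3). |black|=5
Step 14: on WHITE (1,3): turn R to E, flip to black, move to (1,4). |black|=6
Step 15: on BLACK (1,4): turn L to N, flip to white, move to (0,4). |black|=5
Step 16: on WHITE (0,4): turn R to E, flip to black, move to (0,5). |black|=6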